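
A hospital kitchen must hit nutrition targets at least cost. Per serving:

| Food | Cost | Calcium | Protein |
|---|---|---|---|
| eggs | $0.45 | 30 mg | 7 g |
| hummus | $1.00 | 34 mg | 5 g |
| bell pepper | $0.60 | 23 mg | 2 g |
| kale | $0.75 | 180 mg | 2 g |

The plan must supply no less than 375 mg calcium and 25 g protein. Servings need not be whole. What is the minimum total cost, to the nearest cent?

An LP optimum is at a vertex; with two nutrient constraints at most two foods are used. Check each candidate.
eggs only: max(375/30, 25/7) = 12.5 servings → $5.62.
hummus only: max(375/34, 25/5) = 11.03 servings → $11.03.
bell pepper only: max(375/23, 25/2) = 16.3 servings → $9.78.
kale only: max(375/180, 25/2) = 12.5 servings → $9.38.
eggs + hummus with both targets exact would need a negative amount; discard.
eggs + bell pepper with both targets exact would need a negative amount; discard.
eggs + kale with both tight: 3.125 servings and 1.562 servings → $2.58.
hummus + bell pepper with both targets exact would need a negative amount; discard.
hummus + kale with both tight: 4.507 servings and 1.232 servings → $5.43.
bell pepper + kale with both tight: 11.94 servings and 0.5573 servings → $7.58.
The minimum over all feasible corners is $2.58.

$2.58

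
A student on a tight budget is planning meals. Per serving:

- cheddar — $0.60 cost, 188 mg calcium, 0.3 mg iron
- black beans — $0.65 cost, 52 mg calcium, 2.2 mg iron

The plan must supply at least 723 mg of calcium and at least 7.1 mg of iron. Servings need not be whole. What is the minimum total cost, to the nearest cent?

Compare the cost at each extreme point of the feasible region.
cheddar only: max(723/188, 7.1/0.3) = 23.67 servings → $14.20.
black beans only: max(723/52, 7.1/2.2) = 13.9 servings → $9.04.
cheddar + black beans with both tight: 3.069 servings and 2.809 servings → $3.67.
So the least-cost plan costs $3.67.

$3.67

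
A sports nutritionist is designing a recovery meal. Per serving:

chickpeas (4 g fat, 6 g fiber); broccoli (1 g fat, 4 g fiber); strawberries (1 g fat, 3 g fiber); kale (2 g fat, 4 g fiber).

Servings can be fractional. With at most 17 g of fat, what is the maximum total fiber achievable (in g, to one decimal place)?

68.0 g

Fiber per g fat: broccoli 4, strawberries 3, kale 2, chickpeas 1.5.
With no serving limits, spend the whole fat allowance on broccoli: 17 g / 1 g × 4 g = 68.0 g.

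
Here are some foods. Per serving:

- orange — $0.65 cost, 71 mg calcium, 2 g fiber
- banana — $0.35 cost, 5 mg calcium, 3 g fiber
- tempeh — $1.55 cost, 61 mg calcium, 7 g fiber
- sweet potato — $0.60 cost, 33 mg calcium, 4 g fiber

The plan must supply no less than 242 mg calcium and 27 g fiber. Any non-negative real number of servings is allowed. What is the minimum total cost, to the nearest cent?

Compare the cost at each extreme point of the feasible region.
orange only: max(242/71, 27/2) = 13.5 servings → $8.78.
banana only: max(242/5, 27/3) = 48.4 servings → $16.94.
tempeh only: max(242/61, 27/7) = 3.967 servings → $6.15.
sweet potato only: max(242/33, 27/4) = 7.333 servings → $4.40.
orange + banana with both tight: 2.911 servings and 7.059 servings → $4.36.
orange + tempeh with both tight: 0.1253 servings and 3.821 servings → $6.00.
orange + sweet potato with both tight: 0.3532 servings and 6.573 servings → $4.17.
banana + tempeh: the both-tight solution has a negative serving — not a feasible corner.
banana + sweet potato: the both-tight solution has a negative serving — not a feasible corner.
tempeh + sweet potato: intersection lies outside the first quadrant.
Cheapest feasible corner: $4.17.

$4.17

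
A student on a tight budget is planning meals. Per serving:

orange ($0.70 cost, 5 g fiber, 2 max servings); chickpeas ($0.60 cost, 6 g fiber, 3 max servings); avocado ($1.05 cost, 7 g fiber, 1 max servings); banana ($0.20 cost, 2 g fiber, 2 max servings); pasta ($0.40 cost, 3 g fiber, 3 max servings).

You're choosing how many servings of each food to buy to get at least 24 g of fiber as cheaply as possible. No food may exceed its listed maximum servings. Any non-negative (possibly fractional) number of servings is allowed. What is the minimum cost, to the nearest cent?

Cost per g of fiber: chickpeas $0.1000, banana $0.1000, pasta $0.1333, orange $0.1400, avocado $0.1500.
Take 3 servings of chickpeas: +18.0 g fiber for $1.80 (total $1.80, still need 6.0 g).
Take 2 servings of banana: +4.0 g fiber for $0.40 (total $2.20, still need 2.0 g).
Take 0.6667 servings of pasta: +2.0 g fiber for $0.27 (total $2.47, still need 0.0 g).
Filling from the cheapest source first is optimal under one linear minimum: $2.47.

$2.47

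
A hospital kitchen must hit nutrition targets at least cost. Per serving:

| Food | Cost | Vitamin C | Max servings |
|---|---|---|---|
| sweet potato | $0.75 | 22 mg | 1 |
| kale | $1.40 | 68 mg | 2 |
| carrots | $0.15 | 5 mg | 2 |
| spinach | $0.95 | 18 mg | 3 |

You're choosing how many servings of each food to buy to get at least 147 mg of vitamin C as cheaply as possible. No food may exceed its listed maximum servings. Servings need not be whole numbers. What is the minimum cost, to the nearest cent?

$3.13

Cost per mg of vitamin C: kale $0.0206, carrots $0.0300, sweet potato $0.0341, spinach $0.0528.
Take 2 servings of kale: +136.0 mg vitamin C for $2.80 (total $2.80, still need 11.0 mg).
Take 2 servings of carrots: +10.0 mg vitamin C for $0.30 (total $3.10, still need 1.0 mg).
Take 0.04545 servings of sweet potato: +1.0 mg vitamin C for $0.03 (total $3.13, still need 0.0 mg).
Filling from the cheapest source first is optimal under one linear minimum: $3.13.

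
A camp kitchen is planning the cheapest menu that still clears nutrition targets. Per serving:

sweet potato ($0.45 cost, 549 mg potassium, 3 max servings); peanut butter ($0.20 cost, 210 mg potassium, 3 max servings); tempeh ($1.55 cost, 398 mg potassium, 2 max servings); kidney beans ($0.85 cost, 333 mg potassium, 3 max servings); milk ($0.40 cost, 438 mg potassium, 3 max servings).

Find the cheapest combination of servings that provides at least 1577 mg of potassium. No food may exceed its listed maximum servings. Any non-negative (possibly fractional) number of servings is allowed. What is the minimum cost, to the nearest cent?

Cost per mg of potassium: sweet potato $0.0008, milk $0.0009, peanut butter $0.0010, kidney beans $0.0026, tempeh $0.0039.
Take 2.872 servings of sweet potato: +1577.0 mg potassium for $1.29 (total $1.29, still need 0.0 mg).
Greedy by cheapest-per-mg is optimal for a single linear constraint, so the minimum cost is $1.29.

$1.29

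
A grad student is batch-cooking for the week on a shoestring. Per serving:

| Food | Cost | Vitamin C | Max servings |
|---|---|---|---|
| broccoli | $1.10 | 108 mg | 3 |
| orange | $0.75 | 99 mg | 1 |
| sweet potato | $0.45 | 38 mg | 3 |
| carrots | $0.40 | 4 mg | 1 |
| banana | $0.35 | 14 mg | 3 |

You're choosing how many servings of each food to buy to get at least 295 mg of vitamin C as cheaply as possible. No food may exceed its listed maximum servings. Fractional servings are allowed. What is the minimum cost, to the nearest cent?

Cost per mg of vitamin C: orange $0.0076, broccoli $0.0102, sweet potato $0.0118, banana $0.0250, carrots $0.1000.
Take 1 serving of orange: +99.0 mg vitamin C for $0.75 (total $0.75, still need 196.0 mg).
Take 1.815 servings of broccoli: +196.0 mg vitamin C for $2.00 (total $2.75, still need 0.0 mg).
Greedy by cheapest-per-mg is optimal for a single linear constraint, so the minimum cost is $2.75.

$2.75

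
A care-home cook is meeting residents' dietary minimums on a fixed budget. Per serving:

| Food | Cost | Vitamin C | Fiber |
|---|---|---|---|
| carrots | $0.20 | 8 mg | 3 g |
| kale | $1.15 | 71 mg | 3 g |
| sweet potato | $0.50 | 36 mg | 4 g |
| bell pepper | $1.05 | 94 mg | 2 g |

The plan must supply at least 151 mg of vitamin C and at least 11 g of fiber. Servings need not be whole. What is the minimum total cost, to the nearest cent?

carrots only: max(151/8, 11/3) = 18.88 servings → $3.77.
kale only: max(151/71, 11/3) = 3.667 servings → $4.22.
sweet potato only: max(151/36, 11/4) = 4.194 servings → $2.10.
bell pepper only: max(151/94, 11/2) = 5.5 servings → $5.78.
carrots + kale with both tight: 1.735 servings and 1.931 servings → $2.57.
carrots + sweet potato: intersection lies outside the first quadrant.
carrots + bell pepper with both tight: 2.752 servings and 1.372 servings → $1.99.
kale + sweet potato with both tight: 1.182 servings and 1.864 servings → $2.29.
kale + bell pepper: intersection lies outside the first quadrant.
sweet potato + bell pepper with both tight: 2.408 servings and 0.6842 servings → $1.92.
Cheapest feasible corner: $1.92.

$1.92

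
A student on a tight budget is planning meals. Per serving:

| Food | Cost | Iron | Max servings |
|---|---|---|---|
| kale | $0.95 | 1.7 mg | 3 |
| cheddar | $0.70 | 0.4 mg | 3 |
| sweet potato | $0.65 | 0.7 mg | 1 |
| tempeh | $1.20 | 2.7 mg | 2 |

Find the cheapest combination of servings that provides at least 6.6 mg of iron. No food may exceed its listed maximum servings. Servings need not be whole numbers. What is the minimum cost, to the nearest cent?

$3.07

Cost per mg of iron: tempeh $0.4444, kale $0.5588, sweet potato $0.9286, cheddar $1.7500.
Take 2 servings of tempeh: +5.4 mg iron for $2.40 (total $2.40, still need 1.2 mg).
Take 0.7059 servings of kale: +1.2 mg iron for $0.67 (total $3.07, still need 0.0 mg).
Greedy by cheapest-per-mg is optimal for a single linear constraint, so the minimum cost is $3.07.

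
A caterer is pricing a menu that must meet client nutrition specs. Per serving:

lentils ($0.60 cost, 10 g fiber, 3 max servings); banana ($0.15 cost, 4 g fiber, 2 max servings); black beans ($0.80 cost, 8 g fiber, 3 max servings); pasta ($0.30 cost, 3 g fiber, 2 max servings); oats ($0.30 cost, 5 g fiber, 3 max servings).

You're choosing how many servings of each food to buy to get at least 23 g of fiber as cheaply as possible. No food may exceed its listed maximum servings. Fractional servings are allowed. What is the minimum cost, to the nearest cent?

Cost per g of fiber: banana $0.0375, lentils $0.0600, oats $0.0600, black beans $0.1000, pasta $0.1000.
Take 2 servings of banana: +8.0 g fiber for $0.30 (total $0.30, still need 15.0 g).
Take 1.5 servings of lentils: +15.0 g fiber for $0.90 (total $1.20, still need 0.0 g).
Greedy by cheapest-per-g is optimal for a single linear constraint, so the minimum cost is $1.20.

$1.20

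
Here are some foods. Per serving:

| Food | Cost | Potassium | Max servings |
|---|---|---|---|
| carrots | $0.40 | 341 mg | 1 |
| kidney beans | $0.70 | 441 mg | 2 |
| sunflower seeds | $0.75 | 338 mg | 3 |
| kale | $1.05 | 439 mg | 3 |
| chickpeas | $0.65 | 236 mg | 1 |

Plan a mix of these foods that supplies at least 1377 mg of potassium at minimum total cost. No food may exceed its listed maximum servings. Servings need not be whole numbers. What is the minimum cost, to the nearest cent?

$2.14

Cost per mg of potassium: carrots $0.0012, kidney beans $0.0016, sunflower seeds $0.0022, kale $0.0024, chickpeas $0.0028.
Take 1 serving of carrots: +341.0 mg potassium for $0.40 (total $0.40, still need 1036.0 mg).
Take 2 servings of kidney beans: +882.0 mg potassium for $1.40 (total $1.80, still need 154.0 mg).
Take 0.4556 servings of sunflower seeds: +154.0 mg potassium for $0.34 (total $2.14, still need 0.0 mg).
Filling from the cheapest source first is optimal under one linear minimum: $2.14.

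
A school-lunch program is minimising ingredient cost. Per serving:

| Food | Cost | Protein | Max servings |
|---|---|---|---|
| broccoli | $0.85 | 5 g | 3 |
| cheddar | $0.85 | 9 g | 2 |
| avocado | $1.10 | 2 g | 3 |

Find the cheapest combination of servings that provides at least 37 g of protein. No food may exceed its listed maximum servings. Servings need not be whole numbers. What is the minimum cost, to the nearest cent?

$6.45

Cost per g of protein: cheddar $0.0944, broccoli $0.1700, avocado $0.5500.
Take 2 servings of cheddar: +18.0 g protein for $1.70 (total $1.70, still need 19.0 g).
Take 3 servings of broccoli: +15.0 g protein for $2.55 (total $4.25, still need 4.0 g).
Take 2 servings of avocado: +4.0 g protein for $2.20 (total $6.45, still need 0.0 g).
Greedy by cheapest-per-g is optimal for a single linear constraint, so the minimum cost is $6.45.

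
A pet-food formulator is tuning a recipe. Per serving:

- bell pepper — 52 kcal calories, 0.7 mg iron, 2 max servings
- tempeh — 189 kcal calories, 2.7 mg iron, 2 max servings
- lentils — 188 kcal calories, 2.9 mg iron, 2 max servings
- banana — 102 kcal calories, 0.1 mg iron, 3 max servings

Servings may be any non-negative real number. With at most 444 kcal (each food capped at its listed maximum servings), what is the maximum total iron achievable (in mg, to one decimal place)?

6.8 mg

Iron per kcal: lentils 0.01543, tempeh 0.01429, bell pepper 0.01346, banana 0.0009804.
Take 2 servings of lentils: uses 376 kcal, +5.8 mg iron (running total 5.8 mg).
Take 0.3598 servings of tempeh: uses 68 kcal, +1.0 mg iron (running total 6.8 mg).
Filling greedily by iron-per-kcal is optimal for one linear limit, giving 6.8 mg.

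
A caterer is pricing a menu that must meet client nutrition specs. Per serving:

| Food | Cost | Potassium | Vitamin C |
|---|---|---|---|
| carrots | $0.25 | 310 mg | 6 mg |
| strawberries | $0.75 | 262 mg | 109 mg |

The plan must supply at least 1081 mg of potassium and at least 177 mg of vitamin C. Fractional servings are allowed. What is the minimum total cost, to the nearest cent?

For a min-cost LP with two ≥-constraints, a basic feasible solution has at most two positive variables.
carrots only: max(1081/310, 177/6) = 29.5 servings → $7.38.
strawberries only: max(1081/262, 177/109) = 4.126 servings → $3.09.
carrots + strawberries with both tight: 2.218 servings and 1.502 servings → $1.68.
Cheapest feasible corner: $1.68.

$1.68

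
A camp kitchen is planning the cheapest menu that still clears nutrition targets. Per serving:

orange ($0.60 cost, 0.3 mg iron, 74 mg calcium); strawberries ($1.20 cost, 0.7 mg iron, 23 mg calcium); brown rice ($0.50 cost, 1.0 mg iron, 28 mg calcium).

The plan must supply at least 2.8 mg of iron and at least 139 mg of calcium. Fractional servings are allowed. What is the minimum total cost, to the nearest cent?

With two linear requirements the optimum uses one or two foods; enumerate the corners.
orange only: max(2.8/0.3, 139/74) = 9.333 servings → $5.60.
strawberries only: max(2.8/0.7, 139/23) = 6.043 servings → $7.25.
brown rice only: max(2.8/1.0, 139/28) = 4.964 servings → $2.48.
orange + strawberries with both tight: 0.7327 servings and 3.686 servings → $4.86.
orange + brown rice with both tight: 0.9238 servings and 2.523 servings → $1.82.
strawberries + brown rice with both targets exact would need a negative amount; discard.
Cheapest feasible corner: $1.82.

$1.82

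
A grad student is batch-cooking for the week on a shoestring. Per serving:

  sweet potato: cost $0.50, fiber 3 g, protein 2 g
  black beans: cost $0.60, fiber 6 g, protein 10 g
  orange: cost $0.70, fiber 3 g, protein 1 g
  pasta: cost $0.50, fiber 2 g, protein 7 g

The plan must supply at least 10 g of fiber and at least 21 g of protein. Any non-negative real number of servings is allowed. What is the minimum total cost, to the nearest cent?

$1.26

Minimising a linear cost over {fiber ≥ 10, protein ≥ 21, servings ≥ 0} — the optimum is at a vertex, using one or two foods.
sweet potato only: max(10/3, 21/2) = 10.5 servings → $5.25.
black beans only: max(10/6, 21/10) = 2.1 servings → $1.26.
orange only: max(10/3, 21/1) = 21 servings → $14.70.
pasta only: max(10/2, 21/7) = 5 servings → $2.50.
sweet potato + black beans with both targets exact would need a negative amount; discard.
sweet potato + orange: the both-tight solution has a negative serving — not a feasible corner.
sweet potato + pasta with both tight: 1.647 servings and 2.529 servings → $2.09.
black beans + orange: intersection lies outside the first quadrant.
black beans + pasta with both tight: 1.273 servings and 1.182 servings → $1.35.
orange + pasta with both tight: 1.474 servings and 2.789 servings → $2.43.
The minimum over all feasible corners is $1.26.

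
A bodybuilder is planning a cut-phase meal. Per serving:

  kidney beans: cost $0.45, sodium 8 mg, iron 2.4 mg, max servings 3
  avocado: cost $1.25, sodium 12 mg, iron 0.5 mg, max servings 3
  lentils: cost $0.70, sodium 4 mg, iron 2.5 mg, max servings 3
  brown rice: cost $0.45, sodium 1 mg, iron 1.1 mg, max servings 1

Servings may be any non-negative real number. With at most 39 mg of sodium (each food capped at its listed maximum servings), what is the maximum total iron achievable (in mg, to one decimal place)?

15.9 mg

Iron per mg sodium: brown rice 1.1, lentils 0.625, kidney beans 0.3, avocado 0.04167.
Take 1 serving of brown rice: uses 1 mg sodium, +1.1 mg iron (running total 1.1 mg).
Take 3 servings of lentils: uses 12 mg sodium, +7.5 mg iron (running total 8.6 mg).
Take 3 servings of kidney beans: uses 24 mg sodium, +7.2 mg iron (running total 15.8 mg).
Take 0.1667 servings of avocado: uses 2 mg sodium, +0.1 mg iron (running total 15.9 mg).
Greedy by best ratio exhausts the sodium allowance optimally: 15.9 mg.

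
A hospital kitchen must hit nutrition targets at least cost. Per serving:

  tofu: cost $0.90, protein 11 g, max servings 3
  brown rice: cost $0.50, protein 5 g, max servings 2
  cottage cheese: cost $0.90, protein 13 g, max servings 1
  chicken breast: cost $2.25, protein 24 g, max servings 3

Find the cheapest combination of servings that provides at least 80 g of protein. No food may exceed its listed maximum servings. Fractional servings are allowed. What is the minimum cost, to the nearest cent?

Cost per g of protein: cottage cheese $0.0692, tofu $0.0818, chicken breast $0.0938, brown rice $0.1000.
Take 1 serving of cottage cheese: +13.0 g protein for $0.90 (total $0.90, still need 67.0 g).
Take 3 servings of tofu: +33.0 g protein for $2.70 (total $3.60, still need 34.0 g).
Take 1.417 servings of chicken breast: +34.0 g protein for $3.19 (total $6.79, still need 0.0 g).
Greedy by cheapest-per-g is optimal for a single linear constraint, so the minimum cost is $6.79.

$6.79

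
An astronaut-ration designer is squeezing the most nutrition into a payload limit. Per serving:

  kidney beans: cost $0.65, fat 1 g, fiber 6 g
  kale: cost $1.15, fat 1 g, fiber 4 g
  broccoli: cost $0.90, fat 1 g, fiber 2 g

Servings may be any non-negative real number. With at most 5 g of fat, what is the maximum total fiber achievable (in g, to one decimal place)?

Fiber per g fat: kidney beans 6, kale 4, broccoli 2.
With no serving limits, spend the whole fat allowance on kidney beans: 5 g / 1 g × 6 g = 30.0 g.

30.0 g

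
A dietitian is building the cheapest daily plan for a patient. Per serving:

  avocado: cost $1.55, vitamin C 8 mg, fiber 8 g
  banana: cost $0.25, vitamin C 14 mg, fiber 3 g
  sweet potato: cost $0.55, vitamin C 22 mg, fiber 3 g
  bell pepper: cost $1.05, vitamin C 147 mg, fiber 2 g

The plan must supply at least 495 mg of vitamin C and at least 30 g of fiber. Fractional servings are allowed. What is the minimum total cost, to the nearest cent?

A basic optimal solution has at most two foods positive. Try each food alone and each pair with both targets met exactly.
avocado only: max(495/8, 30/8) = 61.88 servings → $95.91.
banana only: max(495/14, 30/3) = 35.36 servings → $8.84.
sweet potato only: max(495/22, 30/3) = 22.5 servings → $12.38.
bell pepper only: max(495/147, 30/2) = 15 servings → $15.75.
avocado + banana: the both-tight solution has a negative serving — not a feasible corner.
avocado + sweet potato: intersection lies outside the first quadrant.
avocado + bell pepper with both tight: 2.948 servings and 3.207 servings → $7.94.
banana + sweet potato: the both-tight solution has a negative serving — not a feasible corner.
banana + bell pepper with both tight: 8.281 servings and 2.579 servings → $4.78.
sweet potato + bell pepper with both tight: 8.615 servings and 2.078 servings → $6.92.
So the least-cost plan costs $4.78.

$4.78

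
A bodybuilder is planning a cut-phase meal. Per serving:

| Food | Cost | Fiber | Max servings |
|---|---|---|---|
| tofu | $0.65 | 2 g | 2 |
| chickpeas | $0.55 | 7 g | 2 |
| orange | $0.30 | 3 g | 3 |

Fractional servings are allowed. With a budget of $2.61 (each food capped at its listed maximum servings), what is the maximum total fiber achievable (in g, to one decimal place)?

Fiber per dollar: chickpeas 12.73, orange 10, tofu 3.077.
Take 2 servings of chickpeas: spends $1.10, +14.0 g fiber (running total 14.0 g).
Take 3 servings of orange: spends $0.90, +9.0 g fiber (running total 23.0 g).
Take 0.9385 servings of tofu: spends $0.61, +1.9 g fiber (running total 24.9 g).
Filling greedily by fiber-per-dollar is optimal for one linear limit, giving 24.9 g.

24.9 g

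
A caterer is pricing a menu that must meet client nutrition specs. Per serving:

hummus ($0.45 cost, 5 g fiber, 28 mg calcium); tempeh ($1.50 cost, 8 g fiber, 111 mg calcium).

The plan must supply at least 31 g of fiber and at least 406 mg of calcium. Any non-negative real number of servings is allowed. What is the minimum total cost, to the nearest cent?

This is a tiny linear program; its minimum lies at a vertex of the feasible set. List the vertices and price them.
hummus only: max(31/5, 406/28) = 14.5 servings → $6.53.
tempeh only: max(31/8, 406/111) = 3.875 servings → $5.81.
hummus + tempeh with both tight: 0.5831 servings and 3.511 servings → $5.53.
Cheapest feasible corner: $5.53.

$5.53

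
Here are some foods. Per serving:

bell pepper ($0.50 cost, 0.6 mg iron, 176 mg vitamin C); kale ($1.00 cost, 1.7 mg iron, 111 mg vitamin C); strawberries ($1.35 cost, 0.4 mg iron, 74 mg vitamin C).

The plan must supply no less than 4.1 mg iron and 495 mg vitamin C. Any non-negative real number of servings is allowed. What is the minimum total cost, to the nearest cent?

$2.66

bell pepper only: max(4.1/0.6, 495/176) = 6.833 servings → $3.42.
kale only: max(4.1/1.7, 495/111) = 4.459 servings → $4.46.
strawberries only: max(4.1/0.4, 495/74) = 10.25 servings → $13.84.
bell pepper + kale with both tight: 1.661 servings and 1.825 servings → $2.66.
bell pepper + strawberries: the both-tight solution has a negative serving — not a feasible corner.
kale + strawberries with both tight: 1.295 servings and 4.747 servings → $7.70.
The minimum over all feasible corners is $2.66.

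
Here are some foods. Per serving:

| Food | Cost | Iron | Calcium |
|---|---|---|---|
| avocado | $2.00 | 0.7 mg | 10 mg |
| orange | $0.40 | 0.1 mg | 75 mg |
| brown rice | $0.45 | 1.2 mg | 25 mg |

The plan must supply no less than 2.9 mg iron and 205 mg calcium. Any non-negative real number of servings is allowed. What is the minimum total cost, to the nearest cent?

At the optimum either one food covers both requirements or two foods hit both targets exactly; no other combination can be cheaper.
avocado only: max(2.9/0.7, 205/10) = 20.5 servings → $41.00.
orange only: max(2.9/0.1, 205/75) = 29 servings → $11.60.
brown rice only: max(2.9/1.2, 205/25) = 8.2 servings → $3.69.
avocado + orange with both tight: 3.825 servings and 2.223 servings → $8.54.
avocado + brown rice with both targets exact would need a negative amount; discard.
orange + brown rice with both tight: 1.983 servings and 2.251 servings → $1.81.
Cheapest feasible corner: $1.81.

$1.81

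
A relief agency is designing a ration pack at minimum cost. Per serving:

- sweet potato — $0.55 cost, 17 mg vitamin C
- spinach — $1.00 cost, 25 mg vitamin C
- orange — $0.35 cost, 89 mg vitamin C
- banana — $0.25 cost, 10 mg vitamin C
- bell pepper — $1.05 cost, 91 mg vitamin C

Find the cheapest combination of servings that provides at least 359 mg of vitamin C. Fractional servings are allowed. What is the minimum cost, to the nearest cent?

Cost per mg of vitamin C: orange $0.0039, bell pepper $0.0115, banana $0.0250, sweet potato $0.0324, spinach $0.0400.
With no serving limits, use only orange: 359 mg / 89 mg = 4.034 servings × $0.35 = $1.41.

$1.41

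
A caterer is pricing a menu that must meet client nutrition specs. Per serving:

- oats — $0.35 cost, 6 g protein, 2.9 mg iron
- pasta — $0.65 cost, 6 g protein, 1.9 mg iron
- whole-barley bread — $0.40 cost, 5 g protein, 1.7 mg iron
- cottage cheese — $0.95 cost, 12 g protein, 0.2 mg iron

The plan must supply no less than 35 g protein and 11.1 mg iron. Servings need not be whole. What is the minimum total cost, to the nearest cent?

$2.04

The cheapest plan sits at a corner of the feasible region — with two constraints it uses at most two foods.
oats only: max(35/6, 11.1/2.9) = 5.833 servings → $2.04.
pasta only: max(35/6, 11.1/1.9) = 5.842 servings → $3.80.
whole-barley bread only: max(35/5, 11.1/1.7) = 7 servings → $2.80.
cottage cheese only: max(35/12, 11.1/0.2) = 55.5 servings → $52.73.
oats + pasta with both tight: 0.01667 servings and 5.817 servings → $3.79.
oats + whole-barley bread with both targets exact would need a negative amount; discard.
oats + cottage cheese with both tight: 3.756 servings and 1.039 servings → $2.30.
pasta + whole-barley bread with both tight: 5.714 servings and 0.1429 servings → $3.77.
pasta + cottage cheese: intersection lies outside the first quadrant.
whole-barley bread + cottage cheese with both tight: 6.505 servings and 0.2062 servings → $2.80.
The minimum over all feasible corners is $2.04.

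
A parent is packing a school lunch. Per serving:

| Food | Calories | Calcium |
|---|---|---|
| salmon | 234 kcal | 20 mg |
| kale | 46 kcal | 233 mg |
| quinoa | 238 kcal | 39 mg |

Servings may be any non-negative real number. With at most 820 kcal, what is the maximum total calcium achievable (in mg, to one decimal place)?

4153.5 mg

Calcium per kcal: kale 5.065, quinoa 0.1639, salmon 0.08547.
With no serving limits, spend the whole calories allowance on kale: 820 kcal / 46 kcal × 233 mg = 4153.5 mg.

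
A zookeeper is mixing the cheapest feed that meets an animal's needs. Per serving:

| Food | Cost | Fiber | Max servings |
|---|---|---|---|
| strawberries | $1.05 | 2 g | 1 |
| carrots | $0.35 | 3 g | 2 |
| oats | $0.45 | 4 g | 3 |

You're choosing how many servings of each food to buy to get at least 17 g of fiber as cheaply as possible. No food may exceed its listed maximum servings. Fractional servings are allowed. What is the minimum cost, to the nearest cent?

Cost per g of fiber: oats $0.1125, carrots $0.1167, strawberries $0.5250.
Take 3 servings of oats: +12.0 g fiber for $1.35 (total $1.35, still need 5.0 g).
Take 1.667 servings of carrots: +5.0 g fiber for $0.58 (total $1.93, still need 0.0 g).
Filling from the cheapest source first is optimal under one linear minimum: $1.93.

$1.93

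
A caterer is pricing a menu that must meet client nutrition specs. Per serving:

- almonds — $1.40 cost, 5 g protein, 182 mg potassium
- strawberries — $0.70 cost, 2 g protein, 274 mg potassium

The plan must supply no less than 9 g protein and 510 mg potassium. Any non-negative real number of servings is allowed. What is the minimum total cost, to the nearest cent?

The cheapest plan sits at a corner of the feasible region — with two constraints it uses at most two foods.
almonds only: max(9/5, 510/182) = 2.802 servings → $3.92.
strawberries only: max(9/2, 510/274) = 4.5 servings → $3.15.
almonds + strawberries with both tight: 1.437 servings and 0.9066 servings → $2.65.
Cheapest feasible corner: $2.65.

$2.65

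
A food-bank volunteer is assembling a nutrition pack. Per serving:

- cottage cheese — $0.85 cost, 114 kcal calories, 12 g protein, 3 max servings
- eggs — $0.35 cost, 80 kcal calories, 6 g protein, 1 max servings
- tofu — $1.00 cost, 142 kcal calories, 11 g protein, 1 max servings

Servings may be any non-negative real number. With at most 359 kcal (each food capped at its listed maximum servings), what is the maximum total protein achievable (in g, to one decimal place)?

Protein per kcal: cottage cheese 0.1053, tofu 0.07746, eggs 0.075.
Take 3 servings of cottage cheese: uses 342 kcal, +36.0 g protein (running total 36.0 g).
Take 0.1197 servings of tofu: uses 17 kcal, +1.3 g protein (running total 37.3 g).
Greedy by best ratio exhausts the calories allowance optimally: 37.3 g.

37.3 g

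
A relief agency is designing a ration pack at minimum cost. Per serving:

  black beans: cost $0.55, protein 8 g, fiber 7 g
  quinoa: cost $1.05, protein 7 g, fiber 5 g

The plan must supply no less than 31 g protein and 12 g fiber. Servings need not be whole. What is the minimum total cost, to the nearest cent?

$2.13

For a min-cost LP with two ≥-constraints, a basic feasible solution has at most two positive variables.
black beans only: max(31/8, 12/7) = 3.875 servings → $2.13.
quinoa only: max(31/7, 12/5) = 4.429 servings → $4.65.
black beans + quinoa with both targets exact would need a negative amount; discard.
Cheapest feasible corner: $2.13.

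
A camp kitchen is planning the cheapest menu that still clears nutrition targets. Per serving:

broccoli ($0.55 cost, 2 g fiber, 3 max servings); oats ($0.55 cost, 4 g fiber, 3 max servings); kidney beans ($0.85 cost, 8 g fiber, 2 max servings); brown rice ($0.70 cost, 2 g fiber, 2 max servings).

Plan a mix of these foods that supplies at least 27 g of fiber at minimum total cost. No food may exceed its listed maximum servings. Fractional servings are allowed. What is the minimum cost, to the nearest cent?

Cost per g of fiber: kidney beans $0.1062, oats $0.1375, broccoli $0.2750, brown rice $0.3500.
Take 2 servings of kidney beans: +16.0 g fiber for $1.70 (total $1.70, still need 11.0 g).
Take 2.75 servings of oats: +11.0 g fiber for $1.51 (total $3.21, still need 0.0 g).
Filling from the cheapest source first is optimal under one linear minimum: $3.21.

$3.21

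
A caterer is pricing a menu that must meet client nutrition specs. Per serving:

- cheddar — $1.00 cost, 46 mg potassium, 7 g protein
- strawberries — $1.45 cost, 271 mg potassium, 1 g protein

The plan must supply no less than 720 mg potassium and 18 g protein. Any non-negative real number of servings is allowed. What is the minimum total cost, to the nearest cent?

The cheapest plan sits at a corner of the feasible region — with two constraints it uses at most two foods.
cheddar only: max(720/46, 18/7) = 15.65 servings → $15.65.
strawberries only: max(720/271, 18/1) = 18 servings → $26.10.
cheddar + strawberries with both tight: 2.246 servings and 2.276 servings → $5.55.
The minimum over all feasible corners is $5.55.

$5.55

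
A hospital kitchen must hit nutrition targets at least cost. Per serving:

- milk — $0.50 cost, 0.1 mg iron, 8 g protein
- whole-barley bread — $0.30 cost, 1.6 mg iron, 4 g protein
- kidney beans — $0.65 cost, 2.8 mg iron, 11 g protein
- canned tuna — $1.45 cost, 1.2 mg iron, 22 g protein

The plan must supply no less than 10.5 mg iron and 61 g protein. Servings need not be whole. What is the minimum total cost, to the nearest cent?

The cheapest plan sits at a corner of the feasible region — with two constraints it uses at most two foods.
milk only: max(10.5/0.1, 61/8) = 105 servings → $52.50.
whole-barley bread only: max(10.5/1.6, 61/4) = 15.25 servings → $4.58.
kidney beans only: max(10.5/2.8, 61/11) = 5.545 servings → $3.60.
canned tuna only: max(10.5/1.2, 61/22) = 8.75 servings → $12.69.
milk + whole-barley bread with both tight: 4.484 servings and 6.282 servings → $4.13.
milk + kidney beans with both tight: 2.596 servings and 3.657 servings → $3.68.
milk + canned tuna: intersection lies outside the first quadrant.
whole-barley bread + kidney beans with both targets exact would need a negative amount; discard.
whole-barley bread + canned tuna with both tight: 5.191 servings and 1.829 servings → $4.21.
kidney beans + canned tuna with both tight: 3.26 servings and 1.143 servings → $3.78.
So the least-cost plan costs $3.60.

$3.60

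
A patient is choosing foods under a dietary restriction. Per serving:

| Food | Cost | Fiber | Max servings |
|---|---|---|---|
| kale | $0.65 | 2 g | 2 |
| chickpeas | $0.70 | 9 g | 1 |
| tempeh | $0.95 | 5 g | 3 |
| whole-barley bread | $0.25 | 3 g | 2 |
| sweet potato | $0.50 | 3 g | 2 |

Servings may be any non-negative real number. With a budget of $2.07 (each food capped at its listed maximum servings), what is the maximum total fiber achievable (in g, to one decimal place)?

Fiber per dollar: chickpeas 12.86, whole-barley bread 12, sweet potato 6, tempeh 5.263, kale 3.077.
Take 1 serving of chickpeas: spends $0.70, +9.0 g fiber (running total 9.0 g).
Take 2 servings of whole-barley bread: spends $0.50, +6.0 g fiber (running total 15.0 g).
Take 1.74 servings of sweet potato: spends $0.87, +5.2 g fiber (running total 20.2 g).
Filling greedily by fiber-per-dollar is optimal for one linear limit, giving 20.2 g.

20.2 g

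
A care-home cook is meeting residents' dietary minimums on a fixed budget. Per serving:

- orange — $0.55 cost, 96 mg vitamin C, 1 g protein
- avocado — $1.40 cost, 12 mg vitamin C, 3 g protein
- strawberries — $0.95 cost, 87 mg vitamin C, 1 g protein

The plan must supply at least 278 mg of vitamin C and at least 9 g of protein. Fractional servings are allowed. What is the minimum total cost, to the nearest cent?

With two linear requirements the optimum uses one or two foods; enumerate the corners.
orange only: max(278/96, 9/1) = 9 servings → $4.95.
avocado only: max(278/12, 9/3) = 23.17 servings → $32.43.
strawberries only: max(278/87, 9/1) = 9 servings → $8.55.
orange + avocado with both tight: 2.63 servings and 2.123 servings → $4.42.
orange + strawberries with both targets exact would need a negative amount; discard.
avocado + strawberries with both tight: 2.028 servings and 2.916 servings → $5.61.
Cheapest feasible corner: $4.42.

$4.42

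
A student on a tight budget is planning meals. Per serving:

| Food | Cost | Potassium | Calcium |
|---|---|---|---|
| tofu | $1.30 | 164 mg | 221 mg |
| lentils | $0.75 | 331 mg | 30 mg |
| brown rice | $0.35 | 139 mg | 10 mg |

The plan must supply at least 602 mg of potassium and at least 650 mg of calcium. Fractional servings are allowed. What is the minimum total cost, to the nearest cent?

$4.05

tofu only: max(602/164, 650/221) = 3.671 servings → $4.77.
lentils only: max(602/331, 650/30) = 21.67 servings → $16.25.
brown rice only: max(602/139, 650/10) = 65 servings → $22.75.
tofu + lentils with both tight: 2.889 servings and 0.3875 servings → $4.05.
tofu + brown rice with both tight: 2.9 servings and 0.9093 servings → $4.09.
lentils + brown rice with both targets exact would need a negative amount; discard.
The minimum over all feasible corners is $4.05.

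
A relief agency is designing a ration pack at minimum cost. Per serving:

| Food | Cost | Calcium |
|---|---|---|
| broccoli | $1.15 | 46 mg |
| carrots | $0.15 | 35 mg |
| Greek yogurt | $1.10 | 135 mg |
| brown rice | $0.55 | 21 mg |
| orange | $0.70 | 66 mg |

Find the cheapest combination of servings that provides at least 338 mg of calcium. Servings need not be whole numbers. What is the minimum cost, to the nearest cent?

$1.45

Cost per mg of calcium: carrots $0.0043, Greek yogurt $0.0081, orange $0.0106, broccoli $0.0250, brown rice $0.0262.
With no serving limits, use only carrots: 338 mg / 35 mg = 9.657 servings × $0.15 = $1.45.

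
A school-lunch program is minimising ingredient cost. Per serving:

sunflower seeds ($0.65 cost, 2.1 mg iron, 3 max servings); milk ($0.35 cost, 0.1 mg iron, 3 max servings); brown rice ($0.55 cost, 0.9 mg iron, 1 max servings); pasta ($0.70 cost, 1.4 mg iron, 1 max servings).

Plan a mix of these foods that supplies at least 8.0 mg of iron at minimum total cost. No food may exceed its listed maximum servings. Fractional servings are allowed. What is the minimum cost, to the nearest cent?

$2.83

Cost per mg of iron: sunflower seeds $0.3095, pasta $0.5000, brown rice $0.6111, milk $3.5000.
Take 3 servings of sunflower seeds: +6.3 mg iron for $1.95 (total $1.95, still need 1.7 mg).
Take 1 serving of pasta: +1.4 mg iron for $0.70 (total $2.65, still need 0.3 mg).
Take 0.3333 servings of brown rice: +0.3 mg iron for $0.18 (total $2.83, still need 0.0 mg).
Filling from the cheapest source first is optimal under one linear minimum: $2.83.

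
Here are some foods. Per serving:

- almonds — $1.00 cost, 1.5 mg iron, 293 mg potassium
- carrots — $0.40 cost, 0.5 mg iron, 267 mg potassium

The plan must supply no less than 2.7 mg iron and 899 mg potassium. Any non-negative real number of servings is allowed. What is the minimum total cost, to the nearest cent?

For a min-cost LP with two ≥-constraints, a basic feasible solution has at most two positive variables.
almonds only: max(2.7/1.5, 899/293) = 3.068 servings → $3.07.
carrots only: max(2.7/0.5, 899/267) = 5.4 servings → $2.16.
almonds + carrots with both tight: 1.069 servings and 2.194 servings → $1.95.
The minimum over all feasible corners is $1.95.

$1.95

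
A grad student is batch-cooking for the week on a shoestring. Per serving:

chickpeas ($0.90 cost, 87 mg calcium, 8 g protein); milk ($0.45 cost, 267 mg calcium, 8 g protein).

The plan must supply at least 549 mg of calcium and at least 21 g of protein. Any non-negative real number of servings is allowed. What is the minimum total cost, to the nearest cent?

$1.18

Check every corner: each single food scaled to meet both minima, and each pair solved so both constraints bind.
chickpeas only: max(549/87, 21/8) = 6.31 servings → $5.68.
milk only: max(549/267, 21/8) = 2.625 servings → $1.18.
chickpeas + milk with both tight: 0.8438 servings and 1.781 servings → $1.56.
The minimum over all feasible corners is $1.18.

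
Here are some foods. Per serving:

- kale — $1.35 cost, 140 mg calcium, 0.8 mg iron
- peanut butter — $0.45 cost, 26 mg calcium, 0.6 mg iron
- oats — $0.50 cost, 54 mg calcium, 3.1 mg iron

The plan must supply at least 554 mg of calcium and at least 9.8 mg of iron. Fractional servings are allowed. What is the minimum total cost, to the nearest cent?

kale only: max(554/140, 9.8/0.8) = 12.25 servings → $16.54.
peanut butter only: max(554/26, 9.8/0.6) = 21.31 servings → $9.59.
oats only: max(554/54, 9.8/3.1) = 10.26 servings → $5.13.
kale + peanut butter with both tight: 1.228 servings and 14.7 servings → $8.27.
kale + oats with both tight: 3.04 servings and 2.377 servings → $5.29.
peanut butter + oats with both targets exact would need a negative amount; discard.
The minimum over all feasible corners is $5.13.

$5.13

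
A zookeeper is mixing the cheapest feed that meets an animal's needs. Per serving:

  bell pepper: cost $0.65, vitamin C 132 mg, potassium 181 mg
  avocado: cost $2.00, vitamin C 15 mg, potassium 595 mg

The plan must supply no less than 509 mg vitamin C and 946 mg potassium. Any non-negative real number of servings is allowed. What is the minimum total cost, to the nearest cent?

$3.34

An LP optimum is at a vertex; with two nutrient constraints at most two foods are used. Check each candidate.
bell pepper only: max(509/132, 946/181) = 5.227 servings → $3.40.
avocado only: max(509/15, 946/595) = 33.93 servings → $67.87.
bell pepper + avocado with both tight: 3.807 servings and 0.4318 servings → $3.34.
Cheapest feasible corner: $3.34.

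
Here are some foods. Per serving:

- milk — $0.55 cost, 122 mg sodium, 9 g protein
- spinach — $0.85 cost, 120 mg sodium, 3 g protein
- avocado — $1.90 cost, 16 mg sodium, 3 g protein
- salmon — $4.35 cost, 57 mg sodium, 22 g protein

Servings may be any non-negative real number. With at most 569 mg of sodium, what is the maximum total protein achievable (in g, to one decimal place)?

Protein per mg sodium: salmon 0.386, avocado 0.1875, milk 0.07377, spinach 0.025.
With no serving limits, spend the whole sodium allowance on salmon: 569 mg / 57 mg × 22 g = 219.6 g.

219.6 g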